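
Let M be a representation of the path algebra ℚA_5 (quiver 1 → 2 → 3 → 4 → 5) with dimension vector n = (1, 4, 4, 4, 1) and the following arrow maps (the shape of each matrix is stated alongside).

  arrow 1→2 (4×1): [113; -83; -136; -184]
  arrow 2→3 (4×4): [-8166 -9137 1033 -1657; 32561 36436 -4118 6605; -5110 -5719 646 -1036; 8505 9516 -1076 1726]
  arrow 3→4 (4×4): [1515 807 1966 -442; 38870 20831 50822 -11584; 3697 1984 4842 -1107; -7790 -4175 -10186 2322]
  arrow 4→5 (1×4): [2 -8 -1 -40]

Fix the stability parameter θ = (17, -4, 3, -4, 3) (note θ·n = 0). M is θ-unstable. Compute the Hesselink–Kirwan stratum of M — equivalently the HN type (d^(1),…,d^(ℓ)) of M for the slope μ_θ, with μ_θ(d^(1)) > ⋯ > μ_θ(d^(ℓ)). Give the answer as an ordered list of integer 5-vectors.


Via rank(M_{q-1}∘⋯∘M_p): M ≅ I[1,4], I[2,3], I[2,4], I[2,5], I[4,4].
μ_θ-semistable layers: μ^(1)=3; μ^(2)=-1/2; μ^(3)=-4

((1, 1, 2, 1, 1); (0, 0, 2, 2, 0); (0, 3, 0, 1, 0))


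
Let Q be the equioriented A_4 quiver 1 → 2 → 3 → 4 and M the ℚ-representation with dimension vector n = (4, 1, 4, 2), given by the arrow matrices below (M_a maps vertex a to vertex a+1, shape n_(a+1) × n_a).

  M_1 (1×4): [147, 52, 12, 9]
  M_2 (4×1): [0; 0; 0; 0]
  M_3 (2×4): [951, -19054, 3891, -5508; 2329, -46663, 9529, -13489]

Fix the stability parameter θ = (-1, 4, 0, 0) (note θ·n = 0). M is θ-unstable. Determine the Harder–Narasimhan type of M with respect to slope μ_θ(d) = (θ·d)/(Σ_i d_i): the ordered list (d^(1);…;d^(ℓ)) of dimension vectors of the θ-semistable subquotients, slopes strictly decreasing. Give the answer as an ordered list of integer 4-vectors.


Interval decomposition of M: I[1,1]^3, I[1,2], I[3,3]^2, I[3,4]^2.
HN type (ℓ=3): μ^(1)=4; μ^(2)=0; μ^(3)=-1

((0, 1, 0, 0); (0, 0, 4, 2); (4, 0, 0, 0))


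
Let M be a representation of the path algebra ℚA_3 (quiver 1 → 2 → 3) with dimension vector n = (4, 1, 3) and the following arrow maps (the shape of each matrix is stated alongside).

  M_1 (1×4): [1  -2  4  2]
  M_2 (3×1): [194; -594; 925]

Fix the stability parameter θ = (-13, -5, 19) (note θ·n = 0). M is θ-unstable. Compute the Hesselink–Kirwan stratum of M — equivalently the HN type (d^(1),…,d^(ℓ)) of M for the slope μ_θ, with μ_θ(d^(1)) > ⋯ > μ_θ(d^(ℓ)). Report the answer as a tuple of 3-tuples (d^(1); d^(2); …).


Interval decomposition of M: I[1,1]^3, I[1,3], I[3,3]^2.
HN type (ℓ=3): μ^(1)=19; μ^(2)=-5; μ^(3)=-13

((0, 0, 3); (0, 1, 0); (4, 0, 0))


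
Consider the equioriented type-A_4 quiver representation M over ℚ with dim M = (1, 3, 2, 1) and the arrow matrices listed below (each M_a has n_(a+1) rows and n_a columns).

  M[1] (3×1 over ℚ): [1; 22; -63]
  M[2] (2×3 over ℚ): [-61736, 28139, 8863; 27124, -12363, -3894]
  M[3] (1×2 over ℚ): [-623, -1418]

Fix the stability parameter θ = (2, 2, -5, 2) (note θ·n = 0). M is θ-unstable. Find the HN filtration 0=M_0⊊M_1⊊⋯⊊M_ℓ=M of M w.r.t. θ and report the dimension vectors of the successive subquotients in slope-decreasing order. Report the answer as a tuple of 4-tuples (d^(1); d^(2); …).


Via rank(M_{q-1}∘⋯∘M_p): M ≅ I[1,4], I[2,2], I[2,3].
μ_θ-semistable layers: μ^(1)=2; μ^(2)=-1/3; μ^(3)=-3/2

((0, 1, 0, 1); (1, 1, 1, 0); (0, 1, 1, 0))


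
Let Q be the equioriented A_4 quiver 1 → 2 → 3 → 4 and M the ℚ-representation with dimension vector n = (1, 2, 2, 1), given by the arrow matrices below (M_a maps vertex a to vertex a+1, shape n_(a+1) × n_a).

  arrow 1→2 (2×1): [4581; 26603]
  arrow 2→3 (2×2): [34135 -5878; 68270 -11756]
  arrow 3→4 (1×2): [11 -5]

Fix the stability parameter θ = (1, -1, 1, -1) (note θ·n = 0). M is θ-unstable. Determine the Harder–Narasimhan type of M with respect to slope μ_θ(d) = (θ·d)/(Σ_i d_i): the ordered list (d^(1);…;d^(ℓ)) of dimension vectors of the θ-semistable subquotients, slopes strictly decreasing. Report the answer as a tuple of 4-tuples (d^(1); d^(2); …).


Via rank(M_{q-1}∘⋯∘M_p): M ≅ I[1,4], I[2,2], I[3,3].
μ_θ-semistable layers: μ^(1)=1; μ^(2)=0; μ^(3)=-1

((0, 0, 1, 0); (1, 1, 1, 1); (0, 1, 0, 0))


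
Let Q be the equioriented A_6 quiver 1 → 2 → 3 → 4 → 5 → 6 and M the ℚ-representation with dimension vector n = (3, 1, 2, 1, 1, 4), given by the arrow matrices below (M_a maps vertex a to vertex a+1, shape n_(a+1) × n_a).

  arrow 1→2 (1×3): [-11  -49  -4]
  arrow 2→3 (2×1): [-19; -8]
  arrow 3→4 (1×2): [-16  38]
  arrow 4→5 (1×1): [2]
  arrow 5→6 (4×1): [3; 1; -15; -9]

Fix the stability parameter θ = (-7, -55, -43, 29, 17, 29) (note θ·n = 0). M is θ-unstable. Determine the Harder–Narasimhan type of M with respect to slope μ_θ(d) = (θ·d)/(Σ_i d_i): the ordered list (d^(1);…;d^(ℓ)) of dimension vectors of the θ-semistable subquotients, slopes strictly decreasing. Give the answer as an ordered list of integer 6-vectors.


Via rank(M_{q-1}∘⋯∘M_p): M ≅ I[1,1]^2, I[1,3], I[3,6], I[6,6]^3.
μ_θ-semistable layers: μ^(1)=29; μ^(2)=23; μ^(3)=-7; μ^(4)=-35; μ^(5)=-43

((0, 0, 0, 0, 0, 4); (0, 0, 0, 1, 1, 0); (2, 0, 0, 0, 0, 0); (1, 1, 1, 0, 0, 0); (0, 0, 1, 0, 0, 0))


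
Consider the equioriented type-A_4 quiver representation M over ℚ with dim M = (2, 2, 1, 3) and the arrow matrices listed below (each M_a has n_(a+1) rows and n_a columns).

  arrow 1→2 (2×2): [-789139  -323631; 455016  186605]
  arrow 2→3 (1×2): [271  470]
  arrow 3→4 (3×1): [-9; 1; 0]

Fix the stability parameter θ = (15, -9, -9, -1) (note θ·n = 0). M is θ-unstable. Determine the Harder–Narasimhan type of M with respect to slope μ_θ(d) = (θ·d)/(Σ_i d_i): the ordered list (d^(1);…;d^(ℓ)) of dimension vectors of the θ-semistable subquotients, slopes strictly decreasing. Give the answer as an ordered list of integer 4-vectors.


Interval decomposition of M: I[1,2], I[1,4], I[4,4]^2.
HN type (ℓ=2): μ^(1)=3; μ^(2)=-1

((1, 1, 0, 0); (1, 1, 1, 3))


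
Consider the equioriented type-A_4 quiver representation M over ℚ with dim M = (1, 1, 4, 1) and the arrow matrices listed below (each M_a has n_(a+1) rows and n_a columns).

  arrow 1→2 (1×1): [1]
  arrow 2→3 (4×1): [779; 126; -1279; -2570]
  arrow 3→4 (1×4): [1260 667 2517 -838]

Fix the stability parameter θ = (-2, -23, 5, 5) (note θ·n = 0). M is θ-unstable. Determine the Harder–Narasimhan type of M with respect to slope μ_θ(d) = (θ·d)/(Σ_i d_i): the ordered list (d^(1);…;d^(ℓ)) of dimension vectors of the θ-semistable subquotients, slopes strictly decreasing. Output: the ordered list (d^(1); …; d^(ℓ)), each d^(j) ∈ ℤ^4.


Barcode: M ≅ I[1,4], I[3,3]^3. HN layers by μ_θ (2 steps, strictly decreasing):
  μ^(1)=5; μ^(2)=-25/2

((0, 0, 4, 1); (1, 1, 0, 0))


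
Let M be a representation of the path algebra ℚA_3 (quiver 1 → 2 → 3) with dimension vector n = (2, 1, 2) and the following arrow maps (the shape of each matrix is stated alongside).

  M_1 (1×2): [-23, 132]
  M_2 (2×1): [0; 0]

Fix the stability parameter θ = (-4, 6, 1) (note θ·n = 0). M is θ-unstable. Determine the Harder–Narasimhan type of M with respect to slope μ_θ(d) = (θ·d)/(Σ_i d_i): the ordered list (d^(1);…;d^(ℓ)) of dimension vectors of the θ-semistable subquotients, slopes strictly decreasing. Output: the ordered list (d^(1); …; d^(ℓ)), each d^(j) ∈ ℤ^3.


Interval decomposition of M: I[1,1], I[1,2], I[3,3]^2.
HN type (ℓ=3): μ^(1)=6; μ^(2)=1; μ^(3)=-4

((0, 1, 0); (0, 0, 2); (2, 0, 0))


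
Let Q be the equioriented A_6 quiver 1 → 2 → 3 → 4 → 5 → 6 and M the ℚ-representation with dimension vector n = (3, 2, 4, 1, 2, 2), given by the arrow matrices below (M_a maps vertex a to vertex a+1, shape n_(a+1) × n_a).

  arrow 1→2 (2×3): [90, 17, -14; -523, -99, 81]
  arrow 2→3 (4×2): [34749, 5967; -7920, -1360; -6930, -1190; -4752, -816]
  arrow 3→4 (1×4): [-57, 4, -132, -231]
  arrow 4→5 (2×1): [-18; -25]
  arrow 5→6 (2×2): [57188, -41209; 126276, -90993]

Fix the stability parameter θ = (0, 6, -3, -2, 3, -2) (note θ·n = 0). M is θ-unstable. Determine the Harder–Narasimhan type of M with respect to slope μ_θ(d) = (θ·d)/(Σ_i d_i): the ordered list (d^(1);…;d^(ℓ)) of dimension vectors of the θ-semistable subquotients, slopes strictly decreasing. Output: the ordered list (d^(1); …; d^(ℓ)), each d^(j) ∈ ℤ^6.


Barcode: M ≅ I[1,1], I[1,2], I[1,6], I[3,3]^3, I[5,5], I[6,6]. HN layers by μ_θ (7 steps, strictly decreasing):
  μ^(1)=6; μ^(2)=3; μ^(3)=1/2; μ^(4)=1/3; μ^(5)=0; μ^(6)=-2; μ^(7)=-3

((0, 1, 0, 0, 0, 0); (0, 0, 0, 0, 1, 0); (0, 0, 0, 0, 1, 1); (0, 1, 1, 1, 0, 0); (3, 0, 0, 0, 0, 0); (0, 0, 0, 0, 0, 1); (0, 0, 3, 0, 0, 0))


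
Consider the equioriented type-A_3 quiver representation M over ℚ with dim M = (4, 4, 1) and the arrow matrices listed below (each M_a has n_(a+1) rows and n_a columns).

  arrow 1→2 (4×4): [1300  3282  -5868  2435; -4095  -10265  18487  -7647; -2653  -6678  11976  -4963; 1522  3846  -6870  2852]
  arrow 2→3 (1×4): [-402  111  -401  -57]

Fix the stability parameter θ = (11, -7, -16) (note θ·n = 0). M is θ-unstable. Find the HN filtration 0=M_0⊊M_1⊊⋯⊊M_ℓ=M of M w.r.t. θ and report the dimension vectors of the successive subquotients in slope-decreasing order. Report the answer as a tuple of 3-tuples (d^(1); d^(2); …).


Barcode: M ≅ I[1,1], I[1,2]^2, I[1,3], I[2,2]. HN layers by μ_θ (4 steps, strictly decreasing):
  μ^(1)=11; μ^(2)=2; μ^(3)=-4; μ^(4)=-7

((1, 0, 0); (2, 2, 0); (1, 1, 1); (0, 1, 0))


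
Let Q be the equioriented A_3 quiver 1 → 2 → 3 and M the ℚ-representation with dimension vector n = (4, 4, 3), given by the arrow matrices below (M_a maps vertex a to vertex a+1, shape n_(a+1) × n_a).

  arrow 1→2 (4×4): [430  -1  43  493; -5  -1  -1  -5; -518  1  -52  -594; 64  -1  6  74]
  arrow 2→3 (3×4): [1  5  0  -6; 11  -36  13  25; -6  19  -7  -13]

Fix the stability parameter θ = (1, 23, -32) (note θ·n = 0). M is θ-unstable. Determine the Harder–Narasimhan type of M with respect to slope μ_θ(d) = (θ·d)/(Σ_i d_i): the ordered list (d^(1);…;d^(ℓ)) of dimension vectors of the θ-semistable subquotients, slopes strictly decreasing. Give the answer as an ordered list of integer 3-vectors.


Barcode: M ≅ I[1,2]^2, I[1,3]^2, I[3,3]. HN layers by μ_θ (4 steps, strictly decreasing):
  μ^(1)=23; μ^(2)=1; μ^(3)=-8/3; μ^(4)=-32

((0, 2, 0); (2, 0, 0); (2, 2, 2); (0, 0, 1))


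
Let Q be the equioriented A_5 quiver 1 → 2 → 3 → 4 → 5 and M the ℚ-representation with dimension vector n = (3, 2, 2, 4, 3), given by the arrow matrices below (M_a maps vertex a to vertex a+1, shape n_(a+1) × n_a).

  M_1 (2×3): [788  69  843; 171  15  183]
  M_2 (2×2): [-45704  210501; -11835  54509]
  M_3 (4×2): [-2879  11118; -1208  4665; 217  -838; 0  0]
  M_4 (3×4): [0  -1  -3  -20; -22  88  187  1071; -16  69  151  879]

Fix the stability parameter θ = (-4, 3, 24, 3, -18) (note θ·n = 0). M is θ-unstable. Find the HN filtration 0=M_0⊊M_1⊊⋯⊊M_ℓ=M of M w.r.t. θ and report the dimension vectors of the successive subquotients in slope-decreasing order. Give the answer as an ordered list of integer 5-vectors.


Via rank(M_{q-1}∘⋯∘M_p): M ≅ I[1,1], I[1,5]^2, I[4,4], I[4,5].
μ_θ-semistable layers: μ^(1)=3; μ^(2)=-4; μ^(3)=-15/2

((0, 2, 2, 3, 2); (3, 0, 0, 0, 0); (0, 0, 0, 1, 1))


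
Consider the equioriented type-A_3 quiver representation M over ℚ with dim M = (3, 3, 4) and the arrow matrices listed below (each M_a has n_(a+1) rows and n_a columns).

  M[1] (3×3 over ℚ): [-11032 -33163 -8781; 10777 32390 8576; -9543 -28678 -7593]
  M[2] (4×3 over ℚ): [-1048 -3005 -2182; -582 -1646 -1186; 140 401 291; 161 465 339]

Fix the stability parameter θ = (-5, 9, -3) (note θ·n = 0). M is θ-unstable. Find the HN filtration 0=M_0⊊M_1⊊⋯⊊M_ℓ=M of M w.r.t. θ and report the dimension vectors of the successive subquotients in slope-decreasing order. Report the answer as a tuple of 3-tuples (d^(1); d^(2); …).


Via rank(M_{q-1}∘⋯∘M_p): M ≅ I[1,3]^3, I[3,3].
μ_θ-semistable layers: μ^(1)=3; μ^(2)=-3; μ^(3)=-5

((0, 3, 3); (0, 0, 1); (3, 0, 0))


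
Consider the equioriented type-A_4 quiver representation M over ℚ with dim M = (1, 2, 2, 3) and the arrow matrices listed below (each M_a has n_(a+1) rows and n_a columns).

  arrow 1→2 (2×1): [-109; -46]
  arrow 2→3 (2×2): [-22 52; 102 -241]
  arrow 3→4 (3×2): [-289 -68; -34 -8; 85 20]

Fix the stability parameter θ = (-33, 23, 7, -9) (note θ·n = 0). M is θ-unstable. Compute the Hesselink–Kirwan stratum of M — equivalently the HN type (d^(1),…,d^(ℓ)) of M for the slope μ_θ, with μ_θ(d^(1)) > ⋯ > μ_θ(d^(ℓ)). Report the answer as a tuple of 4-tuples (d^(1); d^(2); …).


Barcode: M ≅ I[1,4], I[2,3], I[4,4]^2. HN layers by μ_θ (4 steps, strictly decreasing):
  μ^(1)=15; μ^(2)=7; μ^(3)=-9; μ^(4)=-33

((0, 1, 1, 0); (0, 1, 1, 1); (0, 0, 0, 2); (1, 0, 0, 0))


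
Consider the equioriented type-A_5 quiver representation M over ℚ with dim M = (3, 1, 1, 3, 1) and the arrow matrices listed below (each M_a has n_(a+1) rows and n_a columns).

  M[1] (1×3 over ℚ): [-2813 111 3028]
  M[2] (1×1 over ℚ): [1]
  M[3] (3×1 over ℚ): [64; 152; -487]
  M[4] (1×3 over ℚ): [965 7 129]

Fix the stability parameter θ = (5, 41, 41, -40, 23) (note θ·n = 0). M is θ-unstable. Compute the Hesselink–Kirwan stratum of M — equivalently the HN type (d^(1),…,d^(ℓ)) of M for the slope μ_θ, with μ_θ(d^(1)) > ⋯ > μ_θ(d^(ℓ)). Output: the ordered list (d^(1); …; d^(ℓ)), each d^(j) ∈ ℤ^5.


Interval decomposition of M: I[1,1]^2, I[1,5], I[4,4]^2.
HN type (ℓ=4): μ^(1)=23; μ^(2)=14; μ^(3)=5; μ^(4)=-40

((0, 0, 0, 0, 1); (0, 1, 1, 1, 0); (3, 0, 0, 0, 0); (0, 0, 0, 2, 0))


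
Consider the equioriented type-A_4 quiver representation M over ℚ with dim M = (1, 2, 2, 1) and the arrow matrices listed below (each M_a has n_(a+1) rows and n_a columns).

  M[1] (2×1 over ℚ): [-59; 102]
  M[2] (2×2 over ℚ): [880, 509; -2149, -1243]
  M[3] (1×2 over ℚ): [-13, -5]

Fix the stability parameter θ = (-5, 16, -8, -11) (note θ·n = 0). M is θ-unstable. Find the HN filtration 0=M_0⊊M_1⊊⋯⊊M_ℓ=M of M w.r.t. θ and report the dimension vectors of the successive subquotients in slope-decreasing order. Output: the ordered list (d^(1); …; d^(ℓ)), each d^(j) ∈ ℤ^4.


Interval decomposition of M: I[1,4], I[2,3].
HN type (ℓ=3): μ^(1)=4; μ^(2)=-1; μ^(3)=-5

((0, 1, 1, 0); (0, 1, 1, 1); (1, 0, 0, 0))


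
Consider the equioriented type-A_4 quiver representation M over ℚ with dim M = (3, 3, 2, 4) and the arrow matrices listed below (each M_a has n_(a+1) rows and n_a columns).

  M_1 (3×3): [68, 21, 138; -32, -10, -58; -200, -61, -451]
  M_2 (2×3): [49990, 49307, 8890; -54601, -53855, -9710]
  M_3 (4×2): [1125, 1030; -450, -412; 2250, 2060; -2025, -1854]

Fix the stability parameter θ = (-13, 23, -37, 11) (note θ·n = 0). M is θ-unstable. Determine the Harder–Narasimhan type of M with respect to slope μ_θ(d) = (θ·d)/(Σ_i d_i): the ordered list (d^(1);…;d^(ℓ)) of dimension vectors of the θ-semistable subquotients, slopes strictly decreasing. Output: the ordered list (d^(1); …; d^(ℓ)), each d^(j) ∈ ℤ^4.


Interval decomposition of M: I[1,1], I[1,3], I[1,4], I[2,2], I[4,4]^3.
HN type (ℓ=4): μ^(1)=23; μ^(2)=11; μ^(3)=-7; μ^(4)=-13

((0, 1, 0, 0); (0, 0, 0, 4); (0, 2, 2, 0); (3, 0, 0, 0))


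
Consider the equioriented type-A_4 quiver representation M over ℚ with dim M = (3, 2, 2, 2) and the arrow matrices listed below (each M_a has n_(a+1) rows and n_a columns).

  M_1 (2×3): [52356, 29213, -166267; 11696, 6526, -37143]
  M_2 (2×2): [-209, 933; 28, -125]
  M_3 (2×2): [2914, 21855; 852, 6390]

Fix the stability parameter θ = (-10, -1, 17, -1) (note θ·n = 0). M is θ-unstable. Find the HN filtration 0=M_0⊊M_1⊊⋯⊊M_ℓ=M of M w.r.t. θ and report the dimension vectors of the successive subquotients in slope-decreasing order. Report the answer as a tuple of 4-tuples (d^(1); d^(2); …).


Interval decomposition of M: I[1,1], I[1,3], I[1,4], I[4,4].
HN type (ℓ=4): μ^(1)=17; μ^(2)=8; μ^(3)=-1; μ^(4)=-10

((0, 0, 1, 0); (0, 0, 1, 1); (0, 2, 0, 1); (3, 0, 0, 0))


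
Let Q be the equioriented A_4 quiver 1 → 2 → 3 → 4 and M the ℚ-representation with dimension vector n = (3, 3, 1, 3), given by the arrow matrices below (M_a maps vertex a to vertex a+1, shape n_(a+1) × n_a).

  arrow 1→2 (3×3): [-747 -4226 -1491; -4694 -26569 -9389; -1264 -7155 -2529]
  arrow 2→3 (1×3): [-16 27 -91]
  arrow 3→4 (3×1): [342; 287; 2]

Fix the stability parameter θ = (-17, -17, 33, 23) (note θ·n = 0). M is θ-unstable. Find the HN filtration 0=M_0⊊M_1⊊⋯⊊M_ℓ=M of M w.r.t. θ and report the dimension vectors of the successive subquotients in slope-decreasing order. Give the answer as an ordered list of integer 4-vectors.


Interval decomposition of M: I[1,2]^2, I[1,4], I[4,4]^2.
HN type (ℓ=3): μ^(1)=28; μ^(2)=23; μ^(3)=-17

((0, 0, 1, 1); (0, 0, 0, 2); (3, 3, 0, 0))


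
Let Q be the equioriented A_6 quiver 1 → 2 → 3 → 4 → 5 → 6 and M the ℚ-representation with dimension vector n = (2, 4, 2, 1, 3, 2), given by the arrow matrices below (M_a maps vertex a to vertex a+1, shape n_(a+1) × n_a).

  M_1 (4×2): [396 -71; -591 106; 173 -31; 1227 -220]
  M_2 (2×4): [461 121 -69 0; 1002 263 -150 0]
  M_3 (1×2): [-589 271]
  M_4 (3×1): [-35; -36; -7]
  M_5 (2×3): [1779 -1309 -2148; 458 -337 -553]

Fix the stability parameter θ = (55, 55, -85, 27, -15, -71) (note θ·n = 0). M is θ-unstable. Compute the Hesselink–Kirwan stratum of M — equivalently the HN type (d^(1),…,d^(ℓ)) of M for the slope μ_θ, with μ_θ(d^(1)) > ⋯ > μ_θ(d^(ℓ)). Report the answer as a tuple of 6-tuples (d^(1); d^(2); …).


Barcode: M ≅ I[1,3], I[1,6], I[2,2]^2, I[5,5], I[5,6]. HN layers by μ_θ (5 steps, strictly decreasing):
  μ^(1)=55; μ^(2)=25/3; μ^(3)=-17/3; μ^(4)=-15; μ^(5)=-43

((0, 2, 0, 0, 0, 0); (1, 1, 1, 0, 0, 0); (1, 1, 1, 1, 1, 1); (0, 0, 0, 0, 1, 0); (0, 0, 0, 0, 1, 1))


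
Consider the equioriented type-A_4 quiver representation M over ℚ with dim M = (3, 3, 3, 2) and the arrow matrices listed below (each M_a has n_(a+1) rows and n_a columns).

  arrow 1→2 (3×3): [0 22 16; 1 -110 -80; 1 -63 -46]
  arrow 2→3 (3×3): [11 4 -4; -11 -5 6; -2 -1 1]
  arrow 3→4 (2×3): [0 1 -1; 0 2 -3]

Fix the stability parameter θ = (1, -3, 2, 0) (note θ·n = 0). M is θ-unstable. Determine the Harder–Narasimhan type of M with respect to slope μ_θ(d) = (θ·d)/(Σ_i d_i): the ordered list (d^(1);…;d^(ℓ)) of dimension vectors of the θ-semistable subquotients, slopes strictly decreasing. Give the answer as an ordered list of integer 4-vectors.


Via rank(M_{q-1}∘⋯∘M_p): M ≅ I[1,3], I[1,4]^2.
μ_θ-semistable layers: μ^(1)=2; μ^(2)=1; μ^(3)=-1

((0, 0, 1, 0); (0, 0, 2, 2); (3, 3, 0, 0))


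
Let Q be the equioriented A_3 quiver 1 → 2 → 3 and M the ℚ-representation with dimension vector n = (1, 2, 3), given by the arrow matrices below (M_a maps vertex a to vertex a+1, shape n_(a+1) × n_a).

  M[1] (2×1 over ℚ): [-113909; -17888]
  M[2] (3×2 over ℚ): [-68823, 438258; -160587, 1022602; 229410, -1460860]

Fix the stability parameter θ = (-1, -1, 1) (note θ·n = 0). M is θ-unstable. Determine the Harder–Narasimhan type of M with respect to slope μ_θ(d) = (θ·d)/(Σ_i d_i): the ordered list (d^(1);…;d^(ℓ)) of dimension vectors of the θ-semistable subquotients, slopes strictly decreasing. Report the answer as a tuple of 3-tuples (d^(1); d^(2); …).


Via rank(M_{q-1}∘⋯∘M_p): M ≅ I[1,3], I[2,2], I[3,3]^2.
μ_θ-semistable layers: μ^(1)=1; μ^(2)=-1

((0, 0, 3); (1, 2, 0))


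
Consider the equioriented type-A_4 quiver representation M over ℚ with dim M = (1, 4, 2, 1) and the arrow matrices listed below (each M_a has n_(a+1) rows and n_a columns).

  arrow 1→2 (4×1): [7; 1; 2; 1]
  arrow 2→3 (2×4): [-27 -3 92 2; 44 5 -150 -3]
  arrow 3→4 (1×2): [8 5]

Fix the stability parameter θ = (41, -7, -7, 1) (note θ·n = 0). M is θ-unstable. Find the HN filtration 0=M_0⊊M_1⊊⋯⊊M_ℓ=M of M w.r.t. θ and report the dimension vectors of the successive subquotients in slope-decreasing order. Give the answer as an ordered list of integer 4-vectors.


Interval decomposition of M: I[1,4], I[2,2]^2, I[2,3].
HN type (ℓ=2): μ^(1)=7; μ^(2)=-7

((1, 1, 1, 1); (0, 3, 1, 0))


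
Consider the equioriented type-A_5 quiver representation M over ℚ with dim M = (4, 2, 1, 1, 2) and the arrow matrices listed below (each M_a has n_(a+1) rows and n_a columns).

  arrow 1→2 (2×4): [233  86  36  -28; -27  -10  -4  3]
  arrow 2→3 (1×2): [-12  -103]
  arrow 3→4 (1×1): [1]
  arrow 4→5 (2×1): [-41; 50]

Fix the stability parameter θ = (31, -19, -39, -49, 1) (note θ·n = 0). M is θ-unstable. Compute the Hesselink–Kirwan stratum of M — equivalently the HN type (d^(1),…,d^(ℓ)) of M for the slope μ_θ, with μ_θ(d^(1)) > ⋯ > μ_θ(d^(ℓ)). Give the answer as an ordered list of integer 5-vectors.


Barcode: M ≅ I[1,1]^2, I[1,2], I[1,5], I[5,5]. HN layers by μ_θ (4 steps, strictly decreasing):
  μ^(1)=31; μ^(2)=6; μ^(3)=1; μ^(4)=-19

((2, 0, 0, 0, 0); (1, 1, 0, 0, 0); (0, 0, 0, 0, 2); (1, 1, 1, 1, 0))


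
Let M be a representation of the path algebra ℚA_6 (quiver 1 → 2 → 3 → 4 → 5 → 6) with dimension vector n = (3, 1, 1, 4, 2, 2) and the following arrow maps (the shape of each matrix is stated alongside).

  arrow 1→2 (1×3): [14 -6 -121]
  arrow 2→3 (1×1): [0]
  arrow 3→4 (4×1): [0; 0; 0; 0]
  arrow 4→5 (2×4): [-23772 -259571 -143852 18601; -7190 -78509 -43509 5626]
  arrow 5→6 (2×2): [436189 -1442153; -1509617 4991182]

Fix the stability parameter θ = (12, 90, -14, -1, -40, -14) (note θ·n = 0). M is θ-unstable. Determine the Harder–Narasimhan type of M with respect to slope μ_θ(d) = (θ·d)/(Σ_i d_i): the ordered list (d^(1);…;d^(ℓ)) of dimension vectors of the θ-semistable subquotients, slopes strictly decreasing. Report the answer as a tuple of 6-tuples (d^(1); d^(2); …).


Via rank(M_{q-1}∘⋯∘M_p): M ≅ I[1,1]^2, I[1,2], I[3,3], I[4,4]^2, I[4,6]^2.
μ_θ-semistable layers: μ^(1)=90; μ^(2)=12; μ^(3)=-1; μ^(4)=-14; μ^(5)=-41/2

((0, 1, 0, 0, 0, 0); (3, 0, 0, 0, 0, 0); (0, 0, 0, 2, 0, 0); (0, 0, 1, 0, 0, 2); (0, 0, 0, 2, 2, 0))


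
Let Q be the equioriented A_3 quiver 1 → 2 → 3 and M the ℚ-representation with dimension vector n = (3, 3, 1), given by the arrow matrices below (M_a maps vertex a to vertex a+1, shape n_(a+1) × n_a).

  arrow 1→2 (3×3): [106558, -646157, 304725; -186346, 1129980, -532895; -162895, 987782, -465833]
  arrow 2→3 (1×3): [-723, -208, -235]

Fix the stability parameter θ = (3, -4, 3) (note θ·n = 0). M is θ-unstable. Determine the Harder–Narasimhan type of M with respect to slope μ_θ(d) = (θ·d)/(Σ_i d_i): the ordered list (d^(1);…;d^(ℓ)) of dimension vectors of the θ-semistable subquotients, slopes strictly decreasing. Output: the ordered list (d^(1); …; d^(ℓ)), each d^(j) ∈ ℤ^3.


Barcode: M ≅ I[1,2]^2, I[1,3]. HN layers by μ_θ (2 steps, strictly decreasing):
  μ^(1)=3; μ^(2)=-1/2

((0, 0, 1); (3, 3, 0))


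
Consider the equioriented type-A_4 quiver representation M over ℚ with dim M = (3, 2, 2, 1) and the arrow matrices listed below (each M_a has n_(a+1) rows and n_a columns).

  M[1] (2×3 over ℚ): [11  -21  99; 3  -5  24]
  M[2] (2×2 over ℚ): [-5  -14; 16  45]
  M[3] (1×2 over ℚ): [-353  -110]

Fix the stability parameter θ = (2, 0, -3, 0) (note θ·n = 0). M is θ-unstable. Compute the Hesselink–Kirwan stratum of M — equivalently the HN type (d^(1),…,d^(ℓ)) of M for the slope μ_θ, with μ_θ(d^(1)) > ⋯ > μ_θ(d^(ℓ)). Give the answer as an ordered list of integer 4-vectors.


Barcode: M ≅ I[1,1], I[1,3], I[1,4]. HN layers by μ_θ (3 steps, strictly decreasing):
  μ^(1)=2; μ^(2)=0; μ^(3)=-1/3

((1, 0, 0, 0); (0, 0, 0, 1); (2, 2, 2, 0))


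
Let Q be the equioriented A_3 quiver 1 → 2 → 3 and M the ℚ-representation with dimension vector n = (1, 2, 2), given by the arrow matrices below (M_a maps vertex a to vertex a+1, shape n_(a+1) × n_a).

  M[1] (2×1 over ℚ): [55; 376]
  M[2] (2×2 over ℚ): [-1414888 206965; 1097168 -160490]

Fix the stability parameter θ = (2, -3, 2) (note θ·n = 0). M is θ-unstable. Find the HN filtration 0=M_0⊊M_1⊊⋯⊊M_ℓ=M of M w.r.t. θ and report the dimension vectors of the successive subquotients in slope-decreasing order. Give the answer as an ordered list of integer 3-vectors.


Via rank(M_{q-1}∘⋯∘M_p): M ≅ I[1,2], I[2,3], I[3,3].
μ_θ-semistable layers: μ^(1)=2; μ^(2)=-1/2; μ^(3)=-3

((0, 0, 2); (1, 1, 0); (0, 1, 0))


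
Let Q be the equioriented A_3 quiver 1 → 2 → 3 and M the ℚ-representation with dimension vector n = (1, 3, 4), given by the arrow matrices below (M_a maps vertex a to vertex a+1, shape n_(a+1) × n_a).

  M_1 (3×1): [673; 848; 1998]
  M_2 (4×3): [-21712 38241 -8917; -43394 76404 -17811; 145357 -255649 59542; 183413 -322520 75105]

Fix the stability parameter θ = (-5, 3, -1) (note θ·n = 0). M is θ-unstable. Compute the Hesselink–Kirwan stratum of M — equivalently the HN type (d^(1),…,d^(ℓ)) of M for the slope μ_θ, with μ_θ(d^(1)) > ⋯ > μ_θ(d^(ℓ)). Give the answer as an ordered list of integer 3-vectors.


Via rank(M_{q-1}∘⋯∘M_p): M ≅ I[1,3], I[2,3]^2, I[3,3].
μ_θ-semistable layers: μ^(1)=1; μ^(2)=-1; μ^(3)=-5

((0, 3, 3); (0, 0, 1); (1, 0, 0))


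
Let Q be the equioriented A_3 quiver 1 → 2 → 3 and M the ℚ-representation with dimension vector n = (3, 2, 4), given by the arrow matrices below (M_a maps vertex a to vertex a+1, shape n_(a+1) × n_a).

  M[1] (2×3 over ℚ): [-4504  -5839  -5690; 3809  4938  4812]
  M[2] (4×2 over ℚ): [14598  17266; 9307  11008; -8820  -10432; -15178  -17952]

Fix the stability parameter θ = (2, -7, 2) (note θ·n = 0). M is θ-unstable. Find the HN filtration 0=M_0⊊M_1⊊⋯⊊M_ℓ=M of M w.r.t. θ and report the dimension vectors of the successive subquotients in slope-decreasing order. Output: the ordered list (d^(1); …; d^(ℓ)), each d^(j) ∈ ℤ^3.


Barcode: M ≅ I[1,1], I[1,3]^2, I[3,3]^2. HN layers by μ_θ (2 steps, strictly decreasing):
  μ^(1)=2; μ^(2)=-5/2

((1, 0, 4); (2, 2, 0))


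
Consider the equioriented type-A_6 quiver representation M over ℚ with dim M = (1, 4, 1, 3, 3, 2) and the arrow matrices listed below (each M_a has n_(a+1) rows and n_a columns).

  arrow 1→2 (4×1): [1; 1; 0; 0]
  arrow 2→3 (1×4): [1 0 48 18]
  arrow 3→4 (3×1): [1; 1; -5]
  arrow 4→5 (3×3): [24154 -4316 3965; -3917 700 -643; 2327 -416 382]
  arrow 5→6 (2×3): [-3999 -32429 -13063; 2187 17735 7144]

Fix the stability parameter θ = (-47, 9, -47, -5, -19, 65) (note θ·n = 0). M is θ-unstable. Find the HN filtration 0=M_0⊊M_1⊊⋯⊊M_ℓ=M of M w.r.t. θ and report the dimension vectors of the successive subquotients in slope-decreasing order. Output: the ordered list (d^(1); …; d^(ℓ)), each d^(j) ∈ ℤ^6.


Barcode: M ≅ I[1,6], I[2,2]^3, I[4,4], I[4,6], I[5,5]. HN layers by μ_θ (6 steps, strictly decreasing):
  μ^(1)=65; μ^(2)=9; μ^(3)=-5; μ^(4)=-12; μ^(5)=-19; μ^(6)=-47

((0, 0, 0, 0, 0, 2); (0, 3, 0, 0, 0, 0); (0, 0, 0, 1, 0, 0); (0, 0, 0, 2, 2, 0); (0, 1, 1, 0, 1, 0); (1, 0, 0, 0, 0, 0))


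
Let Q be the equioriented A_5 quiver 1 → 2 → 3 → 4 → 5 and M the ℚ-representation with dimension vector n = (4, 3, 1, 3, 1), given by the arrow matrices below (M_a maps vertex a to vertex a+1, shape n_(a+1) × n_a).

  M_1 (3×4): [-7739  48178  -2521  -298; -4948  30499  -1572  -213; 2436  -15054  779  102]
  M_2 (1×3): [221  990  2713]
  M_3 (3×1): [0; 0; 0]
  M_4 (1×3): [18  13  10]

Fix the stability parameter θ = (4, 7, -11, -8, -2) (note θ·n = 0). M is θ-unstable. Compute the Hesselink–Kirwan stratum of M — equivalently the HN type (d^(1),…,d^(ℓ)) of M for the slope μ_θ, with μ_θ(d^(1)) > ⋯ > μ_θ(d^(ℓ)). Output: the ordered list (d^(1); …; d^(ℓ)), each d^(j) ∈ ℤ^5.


Barcode: M ≅ I[1,1], I[1,2]^2, I[1,3], I[4,4]^2, I[4,5]. HN layers by μ_θ (5 steps, strictly decreasing):
  μ^(1)=7; μ^(2)=4; μ^(3)=0; μ^(4)=-2; μ^(5)=-8

((0, 2, 0, 0, 0); (3, 0, 0, 0, 0); (1, 1, 1, 0, 0); (0, 0, 0, 0, 1); (0, 0, 0, 3, 0))


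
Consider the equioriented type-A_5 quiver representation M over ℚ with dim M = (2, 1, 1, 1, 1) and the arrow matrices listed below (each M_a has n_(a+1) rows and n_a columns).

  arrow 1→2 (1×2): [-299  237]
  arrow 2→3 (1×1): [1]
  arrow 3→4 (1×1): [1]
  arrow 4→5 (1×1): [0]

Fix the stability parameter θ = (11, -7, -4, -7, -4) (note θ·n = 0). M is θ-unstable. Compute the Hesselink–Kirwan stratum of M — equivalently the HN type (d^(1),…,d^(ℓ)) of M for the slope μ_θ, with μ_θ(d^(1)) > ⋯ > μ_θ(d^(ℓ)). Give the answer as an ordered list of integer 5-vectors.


Via rank(M_{q-1}∘⋯∘M_p): M ≅ I[1,1], I[1,4], I[5,5].
μ_θ-semistable layers: μ^(1)=11; μ^(2)=-7/4; μ^(3)=-4

((1, 0, 0, 0, 0); (1, 1, 1, 1, 0); (0, 0, 0, 0, 1))


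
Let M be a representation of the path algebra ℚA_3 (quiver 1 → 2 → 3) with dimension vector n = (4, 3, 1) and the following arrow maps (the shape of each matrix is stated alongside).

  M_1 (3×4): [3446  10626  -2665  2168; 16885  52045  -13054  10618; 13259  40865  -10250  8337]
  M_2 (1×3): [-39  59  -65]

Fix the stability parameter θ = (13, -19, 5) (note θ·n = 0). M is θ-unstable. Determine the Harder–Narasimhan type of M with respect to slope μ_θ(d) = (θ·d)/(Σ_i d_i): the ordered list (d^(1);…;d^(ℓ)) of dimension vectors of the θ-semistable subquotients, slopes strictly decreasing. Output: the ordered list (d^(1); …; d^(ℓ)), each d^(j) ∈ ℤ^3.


Barcode: M ≅ I[1,1], I[1,2]^2, I[1,3]. HN layers by μ_θ (3 steps, strictly decreasing):
  μ^(1)=13; μ^(2)=5; μ^(3)=-3

((1, 0, 0); (0, 0, 1); (3, 3, 0))


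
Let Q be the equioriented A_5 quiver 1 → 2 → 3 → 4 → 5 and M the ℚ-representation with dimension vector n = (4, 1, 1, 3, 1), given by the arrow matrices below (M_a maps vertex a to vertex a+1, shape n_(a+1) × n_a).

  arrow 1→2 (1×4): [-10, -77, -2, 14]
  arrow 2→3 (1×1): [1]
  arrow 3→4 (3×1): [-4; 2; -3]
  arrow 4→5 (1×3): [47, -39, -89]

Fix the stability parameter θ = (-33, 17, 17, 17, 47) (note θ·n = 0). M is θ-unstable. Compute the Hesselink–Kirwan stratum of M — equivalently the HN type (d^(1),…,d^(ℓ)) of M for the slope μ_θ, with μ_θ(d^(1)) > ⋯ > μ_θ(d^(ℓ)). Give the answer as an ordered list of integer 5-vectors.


Interval decomposition of M: I[1,1]^3, I[1,5], I[4,4]^2.
HN type (ℓ=3): μ^(1)=47; μ^(2)=17; μ^(3)=-33

((0, 0, 0, 0, 1); (0, 1, 1, 3, 0); (4, 0, 0, 0, 0))


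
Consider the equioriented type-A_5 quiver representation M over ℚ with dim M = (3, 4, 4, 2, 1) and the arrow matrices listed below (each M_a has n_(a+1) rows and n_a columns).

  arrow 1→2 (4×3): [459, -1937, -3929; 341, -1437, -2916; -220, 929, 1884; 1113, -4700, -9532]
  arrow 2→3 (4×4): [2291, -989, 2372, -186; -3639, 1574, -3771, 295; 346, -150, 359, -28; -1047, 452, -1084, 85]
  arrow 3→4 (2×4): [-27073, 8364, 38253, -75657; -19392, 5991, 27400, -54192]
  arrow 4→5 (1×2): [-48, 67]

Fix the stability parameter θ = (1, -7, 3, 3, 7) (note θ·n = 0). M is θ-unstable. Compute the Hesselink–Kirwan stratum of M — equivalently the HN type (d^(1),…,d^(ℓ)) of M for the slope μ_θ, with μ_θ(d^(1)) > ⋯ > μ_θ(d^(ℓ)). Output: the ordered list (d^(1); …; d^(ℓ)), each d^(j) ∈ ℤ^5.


Barcode: M ≅ I[1,3], I[1,4], I[1,5], I[2,2], I[3,3]. HN layers by μ_θ (4 steps, strictly decreasing):
  μ^(1)=7; μ^(2)=3; μ^(3)=-3; μ^(4)=-7

((0, 0, 0, 0, 1); (0, 0, 4, 2, 0); (3, 3, 0, 0, 0); (0, 1, 0, 0, 0))


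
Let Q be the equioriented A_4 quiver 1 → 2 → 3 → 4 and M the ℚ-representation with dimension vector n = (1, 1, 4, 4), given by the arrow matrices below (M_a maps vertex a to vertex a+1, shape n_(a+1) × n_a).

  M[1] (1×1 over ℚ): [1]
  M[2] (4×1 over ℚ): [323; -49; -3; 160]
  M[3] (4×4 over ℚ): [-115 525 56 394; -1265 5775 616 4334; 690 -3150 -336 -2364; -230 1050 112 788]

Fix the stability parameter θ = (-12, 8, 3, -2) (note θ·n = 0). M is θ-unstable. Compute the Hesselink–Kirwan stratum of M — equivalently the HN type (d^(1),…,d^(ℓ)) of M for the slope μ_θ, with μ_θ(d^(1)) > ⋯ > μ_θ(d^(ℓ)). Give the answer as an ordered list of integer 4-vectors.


Interval decomposition of M: I[1,4], I[3,3]^3, I[4,4]^3.
HN type (ℓ=3): μ^(1)=3; μ^(2)=-2; μ^(3)=-12

((0, 1, 4, 1); (0, 0, 0, 3); (1, 0, 0, 0))


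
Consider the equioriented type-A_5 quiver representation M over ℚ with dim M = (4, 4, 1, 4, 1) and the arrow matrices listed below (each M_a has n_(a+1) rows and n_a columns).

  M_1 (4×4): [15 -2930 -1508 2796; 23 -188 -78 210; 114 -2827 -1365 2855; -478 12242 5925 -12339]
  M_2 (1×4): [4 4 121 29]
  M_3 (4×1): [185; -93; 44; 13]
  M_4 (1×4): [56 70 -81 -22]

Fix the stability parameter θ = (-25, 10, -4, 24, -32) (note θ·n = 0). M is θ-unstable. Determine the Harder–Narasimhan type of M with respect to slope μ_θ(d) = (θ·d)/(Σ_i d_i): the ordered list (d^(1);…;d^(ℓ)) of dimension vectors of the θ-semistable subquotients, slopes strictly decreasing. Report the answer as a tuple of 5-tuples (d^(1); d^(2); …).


Interval decomposition of M: I[1,2]^3, I[1,4], I[4,4]^2, I[4,5].
HN type (ℓ=5): μ^(1)=24; μ^(2)=10; μ^(3)=3; μ^(4)=-4; μ^(5)=-25

((0, 0, 0, 3, 0); (0, 3, 0, 0, 0); (0, 1, 1, 0, 0); (0, 0, 0, 1, 1); (4, 0, 0, 0, 0))


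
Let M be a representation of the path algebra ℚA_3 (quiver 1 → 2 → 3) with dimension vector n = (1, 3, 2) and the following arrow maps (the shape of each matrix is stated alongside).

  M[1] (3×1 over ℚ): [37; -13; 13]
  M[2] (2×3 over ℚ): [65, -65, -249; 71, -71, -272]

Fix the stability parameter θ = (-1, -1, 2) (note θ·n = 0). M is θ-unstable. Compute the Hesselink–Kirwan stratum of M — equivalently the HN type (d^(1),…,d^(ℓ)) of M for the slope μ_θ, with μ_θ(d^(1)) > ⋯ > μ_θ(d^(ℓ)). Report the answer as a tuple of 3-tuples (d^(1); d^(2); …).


Barcode: M ≅ I[1,3], I[2,2], I[2,3]. HN layers by μ_θ (2 steps, strictly decreasing):
  μ^(1)=2; μ^(2)=-1

((0, 0, 2); (1, 3, 0))


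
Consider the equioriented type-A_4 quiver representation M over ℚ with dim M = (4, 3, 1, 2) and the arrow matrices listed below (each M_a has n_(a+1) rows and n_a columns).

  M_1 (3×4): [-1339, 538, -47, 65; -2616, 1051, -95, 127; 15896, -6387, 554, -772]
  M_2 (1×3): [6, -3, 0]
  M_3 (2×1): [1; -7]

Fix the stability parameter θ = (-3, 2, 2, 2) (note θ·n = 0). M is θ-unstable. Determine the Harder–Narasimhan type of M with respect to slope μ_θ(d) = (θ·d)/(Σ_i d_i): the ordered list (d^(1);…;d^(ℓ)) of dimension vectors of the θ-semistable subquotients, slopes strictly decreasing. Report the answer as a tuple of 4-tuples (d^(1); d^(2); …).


Barcode: M ≅ I[1,1], I[1,2]^2, I[1,4], I[4,4]. HN layers by μ_θ (2 steps, strictly decreasing):
  μ^(1)=2; μ^(2)=-3

((0, 3, 1, 2); (4, 0, 0, 0))


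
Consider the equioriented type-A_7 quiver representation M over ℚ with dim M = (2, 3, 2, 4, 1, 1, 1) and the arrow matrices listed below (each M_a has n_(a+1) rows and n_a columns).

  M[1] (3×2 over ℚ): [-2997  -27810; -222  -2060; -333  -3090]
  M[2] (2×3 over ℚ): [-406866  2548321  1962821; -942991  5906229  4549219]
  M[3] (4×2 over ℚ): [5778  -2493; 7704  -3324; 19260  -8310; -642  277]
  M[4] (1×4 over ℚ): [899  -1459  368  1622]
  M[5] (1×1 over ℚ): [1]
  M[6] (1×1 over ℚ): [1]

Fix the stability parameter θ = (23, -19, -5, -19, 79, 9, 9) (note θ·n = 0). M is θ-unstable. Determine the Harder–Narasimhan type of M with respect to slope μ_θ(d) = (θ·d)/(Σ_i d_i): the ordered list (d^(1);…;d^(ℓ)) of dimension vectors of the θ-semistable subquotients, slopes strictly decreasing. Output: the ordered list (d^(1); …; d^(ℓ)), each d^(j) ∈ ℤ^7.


Interval decomposition of M: I[1,1], I[1,3], I[2,2], I[2,7], I[4,4]^3.
HN type (ℓ=5): μ^(1)=97/3; μ^(2)=23; μ^(3)=-1/3; μ^(4)=-12; μ^(5)=-19

((0, 0, 0, 0, 1, 1, 1); (1, 0, 0, 0, 0, 0, 0); (1, 1, 1, 0, 0, 0, 0); (0, 0, 1, 1, 0, 0, 0); (0, 2, 0, 3, 0, 0, 0))


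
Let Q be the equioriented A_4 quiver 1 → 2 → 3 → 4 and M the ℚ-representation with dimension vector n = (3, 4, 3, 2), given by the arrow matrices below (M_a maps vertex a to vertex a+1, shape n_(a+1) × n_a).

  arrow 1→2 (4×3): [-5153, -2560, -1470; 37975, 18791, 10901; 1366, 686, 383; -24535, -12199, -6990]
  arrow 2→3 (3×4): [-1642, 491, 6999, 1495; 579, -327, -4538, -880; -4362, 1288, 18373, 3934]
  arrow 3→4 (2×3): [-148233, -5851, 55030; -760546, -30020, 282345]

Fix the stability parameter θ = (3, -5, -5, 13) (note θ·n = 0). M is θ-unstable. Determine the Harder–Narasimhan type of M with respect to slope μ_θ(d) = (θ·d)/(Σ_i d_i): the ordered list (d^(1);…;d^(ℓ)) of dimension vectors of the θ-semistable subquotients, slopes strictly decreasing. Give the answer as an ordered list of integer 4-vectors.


Barcode: M ≅ I[1,2], I[1,4]^2, I[2,3]. HN layers by μ_θ (4 steps, strictly decreasing):
  μ^(1)=13; μ^(2)=-1; μ^(3)=-7/3; μ^(4)=-5

((0, 0, 0, 2); (1, 1, 0, 0); (2, 2, 2, 0); (0, 1, 1, 0))


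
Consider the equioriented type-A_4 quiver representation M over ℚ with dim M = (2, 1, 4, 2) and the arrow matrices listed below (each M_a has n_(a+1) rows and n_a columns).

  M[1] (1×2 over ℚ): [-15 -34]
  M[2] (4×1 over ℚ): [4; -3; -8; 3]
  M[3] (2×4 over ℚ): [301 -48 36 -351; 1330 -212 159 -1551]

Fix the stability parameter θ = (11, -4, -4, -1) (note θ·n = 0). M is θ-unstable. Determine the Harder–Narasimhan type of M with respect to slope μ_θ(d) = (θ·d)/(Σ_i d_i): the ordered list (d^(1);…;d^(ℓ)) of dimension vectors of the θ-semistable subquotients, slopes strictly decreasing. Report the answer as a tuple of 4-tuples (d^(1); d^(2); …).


Interval decomposition of M: I[1,1], I[1,4], I[3,3]^2, I[3,4].
HN type (ℓ=4): μ^(1)=11; μ^(2)=1/2; μ^(3)=-1; μ^(4)=-4

((1, 0, 0, 0); (1, 1, 1, 1); (0, 0, 0, 1); (0, 0, 3, 0))


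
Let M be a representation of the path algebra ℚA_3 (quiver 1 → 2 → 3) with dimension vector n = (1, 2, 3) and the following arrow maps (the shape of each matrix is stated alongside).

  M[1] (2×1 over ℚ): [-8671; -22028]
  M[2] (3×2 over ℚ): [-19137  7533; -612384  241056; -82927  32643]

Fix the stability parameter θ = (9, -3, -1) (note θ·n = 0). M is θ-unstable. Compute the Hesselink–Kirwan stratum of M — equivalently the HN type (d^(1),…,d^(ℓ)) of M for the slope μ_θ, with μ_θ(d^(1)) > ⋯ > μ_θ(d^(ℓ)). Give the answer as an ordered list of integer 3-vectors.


Barcode: M ≅ I[1,3], I[2,2], I[3,3]^2. HN layers by μ_θ (3 steps, strictly decreasing):
  μ^(1)=5/3; μ^(2)=-1; μ^(3)=-3

((1, 1, 1); (0, 0, 2); (0, 1, 0))


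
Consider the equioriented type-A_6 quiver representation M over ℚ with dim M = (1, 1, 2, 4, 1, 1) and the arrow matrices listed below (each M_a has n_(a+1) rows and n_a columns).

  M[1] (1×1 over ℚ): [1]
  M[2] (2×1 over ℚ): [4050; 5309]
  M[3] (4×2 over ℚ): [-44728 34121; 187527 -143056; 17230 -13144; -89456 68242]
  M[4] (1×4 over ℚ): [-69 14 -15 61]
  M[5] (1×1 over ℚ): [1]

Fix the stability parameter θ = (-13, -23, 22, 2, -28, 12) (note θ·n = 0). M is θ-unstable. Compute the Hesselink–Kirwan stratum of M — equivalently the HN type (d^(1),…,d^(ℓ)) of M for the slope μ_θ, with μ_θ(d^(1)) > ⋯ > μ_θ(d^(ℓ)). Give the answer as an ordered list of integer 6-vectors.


Interval decomposition of M: I[1,6], I[3,4], I[4,4]^2.
HN type (ℓ=4): μ^(1)=12; μ^(2)=2; μ^(3)=-4/3; μ^(4)=-18

((0, 0, 1, 1, 0, 1); (0, 0, 0, 2, 0, 0); (0, 0, 1, 1, 1, 0); (1, 1, 0, 0, 0, 0))
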